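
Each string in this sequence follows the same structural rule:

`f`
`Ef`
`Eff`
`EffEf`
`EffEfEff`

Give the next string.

EffEfEffEffEf

Each term (from the third on) is the previous term followed by the one before it: term 3 = Ef·f = Eff.
Continuing: EffEfEff · EffEf gives term 6.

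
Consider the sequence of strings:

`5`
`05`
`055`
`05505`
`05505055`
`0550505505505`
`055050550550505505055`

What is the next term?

0550505505505055050550550505505505

This is a Fibonacci-style word recurrence s(k) = s(k−1)·s(k−2): e.g. 05·5 = 055.
So term 8 is 055050550550505505055·0550505505505.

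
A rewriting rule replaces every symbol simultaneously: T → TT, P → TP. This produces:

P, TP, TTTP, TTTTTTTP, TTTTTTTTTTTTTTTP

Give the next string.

TTTTTTTTTTTTTTTTTTTTTTTTTTTTTTTP

Replace each of the 16 characters of TTTTTTTTTTTTTTTP in place — TT TT TT TT TT TT TT TT TT TT TT TT TT TT TT TP — and concatenate.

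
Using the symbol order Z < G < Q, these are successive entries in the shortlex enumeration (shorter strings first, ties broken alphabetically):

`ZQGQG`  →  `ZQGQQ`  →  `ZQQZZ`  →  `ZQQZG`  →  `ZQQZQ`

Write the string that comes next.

ZQQGZ

The successor of ZQQZQ increments the rightmost position that isn't already Q and resets every position after it to Z.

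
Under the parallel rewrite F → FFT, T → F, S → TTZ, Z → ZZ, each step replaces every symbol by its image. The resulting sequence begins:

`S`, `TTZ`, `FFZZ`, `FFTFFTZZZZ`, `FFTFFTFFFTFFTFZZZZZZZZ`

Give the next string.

Rewriting the 22 symbols of FFTFFTFFFTFFTFZZZZZZZZ one by one yields FFT FFT F FFT FFT F FFT FFT FFT F FFT FFT F FFT ZZ ZZ ZZ ZZ ZZ ZZ ZZ ZZ; concatenated:

FFTFFTFFFTFFTFFFTFFTFFTFFFTFFTFFFTZZZZZZZZZZZZZZZZ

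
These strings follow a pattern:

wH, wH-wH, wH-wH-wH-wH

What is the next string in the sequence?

Every step duplicates the string with '-' between the halves.
Doubling wH-wH-wH-wH with '-' between the halves:

wH-wH-wH-wH-wH-wH-wH-wH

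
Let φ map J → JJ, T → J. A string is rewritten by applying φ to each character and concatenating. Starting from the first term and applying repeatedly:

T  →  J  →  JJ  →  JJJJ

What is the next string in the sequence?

JJJJJJJJ

Apply φ to JJJJ symbol by symbol: J→JJ, J→JJ, J→JJ, J→JJ; joined: JJ JJ JJ JJ.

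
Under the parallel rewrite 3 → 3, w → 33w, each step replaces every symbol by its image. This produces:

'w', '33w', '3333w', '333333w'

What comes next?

33333333w

Apply φ to 333333w symbol by symbol: 3→3, 3→3, 3→3, 3→3, 3→3, 3→3, w→33w; joined: 3 3 3 3 3 3 33w.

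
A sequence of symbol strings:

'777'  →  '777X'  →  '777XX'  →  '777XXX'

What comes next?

Each term is the previous one with X appended.
Applying this once more to 777XXX:

777XXXX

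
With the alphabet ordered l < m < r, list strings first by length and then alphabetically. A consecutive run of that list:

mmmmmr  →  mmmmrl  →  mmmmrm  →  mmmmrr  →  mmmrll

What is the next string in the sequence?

The successor of mmmrll increments the rightmost position that isn't already r and resets every position after it to l.

mmmrlm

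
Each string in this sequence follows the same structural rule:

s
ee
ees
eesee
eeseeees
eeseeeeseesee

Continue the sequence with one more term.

Each term (from the third on) is the previous term followed by the one before it: term 3 = ee·s = ees.
The next term joins eeseeeeseesee and eeseeees.

eeseeeeseeseeeeseeees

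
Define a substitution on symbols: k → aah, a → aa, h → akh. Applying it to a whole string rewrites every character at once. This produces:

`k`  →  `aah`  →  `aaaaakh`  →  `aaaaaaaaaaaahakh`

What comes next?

Applying the rule to each of the 16 symbols of aaaaaaaaaaaahakh gives the pieces aa aa aa aa aa aa aa aa aa aa aa aa akh aa aah akh, which concatenate to the answer.

aaaaaaaaaaaaaaaaaaaaaaaaakhaaaahakh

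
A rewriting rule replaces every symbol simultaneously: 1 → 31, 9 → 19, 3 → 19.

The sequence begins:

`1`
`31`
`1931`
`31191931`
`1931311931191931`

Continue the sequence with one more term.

31191931193131191931311931191931

Applying the rule to each of the 16 symbols of 1931311931191931 gives the pieces 31 19 19 31 19 31 31 19 19 31 31 19 31 19 19 31, which concatenate to the answer.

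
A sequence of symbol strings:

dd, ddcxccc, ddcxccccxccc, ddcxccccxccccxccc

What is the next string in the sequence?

ddcxccccxccccxccccxccc

The strings grow by a fixed suffix cxccc each time.
So the next term is ddcxccccxccccxccc·cxccc.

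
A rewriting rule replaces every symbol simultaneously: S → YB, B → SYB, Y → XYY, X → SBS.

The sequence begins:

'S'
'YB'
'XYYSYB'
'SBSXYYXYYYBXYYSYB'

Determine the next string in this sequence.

YBSYBYBSBSXYYXYYSBSXYYXYYXYYSYBSBSXYYXYYYBXYYSYB

Replace each of the 17 characters of SBSXYYXYYYBXYYSYB in place — YB SYB YB SBS XYY XYY SBS XYY XYY XYY SYB SBS XYY XYY YB XYY SYB — and concatenate.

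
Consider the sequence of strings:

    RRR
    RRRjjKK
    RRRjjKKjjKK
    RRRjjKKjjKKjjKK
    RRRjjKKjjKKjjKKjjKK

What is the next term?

RRRjjKKjjKKjjKKjjKKjjKK

Each term is the previous one with jjKK appended.
One more step from RRRjjKKjjKKjjKKjjKK gives the answer.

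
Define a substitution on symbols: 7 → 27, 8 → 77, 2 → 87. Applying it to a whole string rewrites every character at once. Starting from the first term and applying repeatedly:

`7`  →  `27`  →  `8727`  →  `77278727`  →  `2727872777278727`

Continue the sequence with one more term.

φ(2727872777278727) expands symbol-by-symbol to 87 27 87 27 77 27 87 27 27 27 87 27 77 27 87 27; joining the 16 pieces gives the next term.

87278727772787272727872777278727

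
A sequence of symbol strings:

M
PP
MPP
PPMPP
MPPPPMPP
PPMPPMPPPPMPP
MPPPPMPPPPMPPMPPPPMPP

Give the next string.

Each term (from the third on) is the two preceding terms concatenated in order: term 3 = M·PP = MPP.
The next term joins PPMPPMPPPPMPP and MPPPPMPPPPMPPMPPPPMPP.

PPMPPMPPPPMPPMPPPPMPPPPMPPMPPPPMPP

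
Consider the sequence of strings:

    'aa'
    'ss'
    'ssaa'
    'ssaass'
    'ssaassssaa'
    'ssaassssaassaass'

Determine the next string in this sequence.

ssaassssaassaassssaassssaa

From term 3 onward, concatenate the last term with the second-to-last: ss·aa = ssaa, ssaa·ss = ssaass, …
So term 7 is ssaassssaassaass·ssaassssaa.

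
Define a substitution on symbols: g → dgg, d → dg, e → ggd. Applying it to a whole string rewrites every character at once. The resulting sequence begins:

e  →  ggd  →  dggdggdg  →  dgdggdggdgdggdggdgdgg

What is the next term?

Rewriting the 21 symbols of dgdggdggdgdggdggdgdgg one by one yields dg dgg dg dgg dgg dg dgg dgg dg dgg dg dgg dgg dg dgg dgg dg dgg dg dgg dgg; concatenated:

dgdggdgdggdggdgdggdggdgdggdgdggdggdgdggdggdgdggdgdggdgg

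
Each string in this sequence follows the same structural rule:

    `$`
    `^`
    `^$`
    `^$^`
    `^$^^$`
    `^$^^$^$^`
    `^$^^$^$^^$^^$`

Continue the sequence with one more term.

^$^^$^$^^$^^$^$^^$^$^

Each term (from the third on) is the previous term followed by the one before it: term 3 = ^·$ = ^$.
The next term joins ^$^^$^$^^$^^$ and ^$^^$^$^.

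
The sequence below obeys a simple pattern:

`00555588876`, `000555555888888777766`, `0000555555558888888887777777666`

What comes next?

Each string has the form 0^{n+1} 5^{2n+2} 8^{3n} 7^{3n-2} 6^{n} (n = 1, 2, …).
Setting n = 4 gives 5, 10, 12, 10, 4 characters in each block.

00000555555555588888888888877777777776666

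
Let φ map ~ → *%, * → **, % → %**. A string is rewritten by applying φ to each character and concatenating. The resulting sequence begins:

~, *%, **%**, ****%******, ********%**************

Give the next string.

****************%******************************

Applying the rule to each of the 23 symbols of ********%************** gives the pieces ** ** ** ** ** ** ** ** %** ** ** ** ** ** ** ** ** ** ** ** ** ** **, which concatenate to the answer.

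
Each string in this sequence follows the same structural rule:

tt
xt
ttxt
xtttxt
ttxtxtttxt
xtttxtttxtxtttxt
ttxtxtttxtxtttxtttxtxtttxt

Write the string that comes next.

Each term (from the third on) is the two preceding terms concatenated in order: term 3 = tt·xt = ttxt.
Continuing: xtttxtttxtxtttxt · ttxtxtttxtxtttxtttxtxtttxt gives term 8.

xtttxtttxtxtttxtttxtxtttxtxtttxtttxtxtttxt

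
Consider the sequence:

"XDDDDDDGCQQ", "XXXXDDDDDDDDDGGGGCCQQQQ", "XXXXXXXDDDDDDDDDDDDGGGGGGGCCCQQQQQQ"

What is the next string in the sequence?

Reading off run lengths: X runs 1, 4, 7; D runs 6, 9, 12; G runs 1, 4, 7; C runs 1, 2, 3; Q runs 2, 4, 6 — each is linear in n (n = 1, 2, …).
For the next term, n = 4, so the run lengths are 10, 15, 10, 4, 8.

XXXXXXXXXXDDDDDDDDDDDDDDDGGGGGGGGGGCCCCQQQQQQQQ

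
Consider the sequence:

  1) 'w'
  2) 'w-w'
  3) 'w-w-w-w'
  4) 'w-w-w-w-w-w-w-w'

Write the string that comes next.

Every step duplicates the string with '-' between the halves.
Doubling w-w-w-w-w-w-w-w with '-' between the halves:

w-w-w-w-w-w-w-w-w-w-w-w-w-w-w-w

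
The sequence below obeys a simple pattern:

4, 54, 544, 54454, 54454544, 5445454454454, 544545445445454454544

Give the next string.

From term 3 onward, concatenate the last term with the second-to-last: 54·4 = 544, 544·54 = 54454, …
The next term joins 544545445445454454544 and 5445454454454.

5445454454454544545445445454454454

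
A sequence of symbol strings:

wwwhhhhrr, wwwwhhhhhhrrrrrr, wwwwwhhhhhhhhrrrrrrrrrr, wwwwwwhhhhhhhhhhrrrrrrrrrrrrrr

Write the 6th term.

wwwwwwwwhhhhhhhhhhhhhhrrrrrrrrrrrrrrrrrrrrrr

Each string has the form w^{n+2} h^{2n+2} r^{4n-2} (n = 1, 2, …).
For term 6, n = 6, so the run lengths are 8, 14, 22.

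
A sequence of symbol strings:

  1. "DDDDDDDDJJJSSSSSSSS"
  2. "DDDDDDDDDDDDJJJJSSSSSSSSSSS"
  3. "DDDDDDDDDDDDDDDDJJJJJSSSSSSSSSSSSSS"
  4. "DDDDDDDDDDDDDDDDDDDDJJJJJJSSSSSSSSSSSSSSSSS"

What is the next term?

The n-th term is 4n D's then n+1 J's then 3n+2 S's, where the shown terms are n = 2, 3, 4, 5.
For the next term, n = 6, so the run lengths are 24, 7, 20.

DDDDDDDDDDDDDDDDDDDDDDDDJJJJJJJSSSSSSSSSSSSSSSSSSSS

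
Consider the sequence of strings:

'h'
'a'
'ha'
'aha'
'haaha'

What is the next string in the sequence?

Each term (from the third on) is the two preceding terms concatenated in order: term 3 = h·a = ha.
So term 6 is aha·haaha.

ahahaaha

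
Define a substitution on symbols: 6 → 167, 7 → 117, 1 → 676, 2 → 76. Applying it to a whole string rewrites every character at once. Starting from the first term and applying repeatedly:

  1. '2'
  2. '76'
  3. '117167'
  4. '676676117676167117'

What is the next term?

φ(676676117676167117) expands symbol-by-symbol to 167 117 167 167 117 167 676 676 117 167 117 167 676 167 117 676 676 117; joining the 18 pieces gives the next term.

167117167167117167676676117167117167676167117676676117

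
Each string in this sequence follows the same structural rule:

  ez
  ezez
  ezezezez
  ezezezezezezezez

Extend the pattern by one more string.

s(k+1) = s(k)·s(k) — each term doubles the last.
So the next term is two copies of ezezezezezezezez.

ezezezezezezezezezezezezezezezez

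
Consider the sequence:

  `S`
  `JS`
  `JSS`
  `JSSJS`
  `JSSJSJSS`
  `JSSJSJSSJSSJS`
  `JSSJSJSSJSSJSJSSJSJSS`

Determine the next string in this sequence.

JSSJSJSSJSSJSJSSJSJSSJSSJSJSSJSSJS

This is a Fibonacci-style word recurrence s(k) = s(k−1)·s(k−2): e.g. JS·S = JSS.
So term 8 is JSSJSJSSJSSJSJSSJSJSS·JSSJSJSSJSSJS.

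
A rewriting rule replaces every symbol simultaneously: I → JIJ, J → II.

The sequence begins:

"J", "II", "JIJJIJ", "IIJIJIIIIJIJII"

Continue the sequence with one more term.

Replace each of the 14 characters of IIJIJIIIIJIJII in place — JIJ JIJ II JIJ II JIJ JIJ JIJ JIJ II JIJ II JIJ JIJ — and concatenate.

JIJJIJIIJIJIIJIJJIJJIJJIJIIJIJIIJIJJIJ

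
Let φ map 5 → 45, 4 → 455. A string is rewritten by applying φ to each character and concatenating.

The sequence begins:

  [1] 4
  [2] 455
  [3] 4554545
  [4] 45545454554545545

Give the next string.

Applying the rule to each of the 17 symbols of 45545454554545545 gives the pieces 455 45 45 455 45 455 45 455 45 45 455 45 455 45 45 455 45, which concatenate to the answer.

45545454554545545455454545545455454545545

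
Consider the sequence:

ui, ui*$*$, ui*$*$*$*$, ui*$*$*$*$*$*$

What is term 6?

Every step adds *$*$ to the end: s(k+1) = s(k)·*$*$.
From ui*$*$*$*$*$*$, 2 further steps: ui*$*$*$*$*$*$ → ui*$*$*$*$*$*$*$*$ → (answer).

ui*$*$*$*$*$*$*$*$*$*$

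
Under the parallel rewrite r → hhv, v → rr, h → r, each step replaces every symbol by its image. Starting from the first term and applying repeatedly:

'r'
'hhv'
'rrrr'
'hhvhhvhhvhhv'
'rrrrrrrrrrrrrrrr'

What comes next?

Rewriting the 16 symbols of rrrrrrrrrrrrrrrr one by one yields hhv hhv hhv hhv hhv hhv hhv hhv hhv hhv hhv hhv hhv hhv hhv hhv; concatenated:

hhvhhvhhvhhvhhvhhvhhvhhvhhvhhvhhvhhvhhvhhvhhvhhv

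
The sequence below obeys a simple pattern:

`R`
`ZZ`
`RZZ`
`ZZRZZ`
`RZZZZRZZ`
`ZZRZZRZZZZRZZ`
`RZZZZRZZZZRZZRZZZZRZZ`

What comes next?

Each term (from the third on) is the two preceding terms concatenated in order: term 3 = R·ZZ = RZZ.
The next term joins ZZRZZRZZZZRZZ and RZZZZRZZZZRZZRZZZZRZZ.

ZZRZZRZZZZRZZRZZZZRZZZZRZZRZZZZRZZ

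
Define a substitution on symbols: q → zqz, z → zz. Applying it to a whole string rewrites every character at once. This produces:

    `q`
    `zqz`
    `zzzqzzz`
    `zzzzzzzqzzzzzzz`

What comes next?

zzzzzzzzzzzzzzzqzzzzzzzzzzzzzzz

φ(zzzzzzzqzzzzzzz) expands symbol-by-symbol to zz zz zz zz zz zz zz zqz zz zz zz zz zz zz zz; joining the 15 pieces gives the next term.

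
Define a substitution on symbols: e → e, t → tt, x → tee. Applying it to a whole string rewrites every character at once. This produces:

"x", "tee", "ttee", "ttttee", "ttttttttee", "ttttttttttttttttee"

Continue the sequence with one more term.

Applying the rule to each of the 18 symbols of ttttttttttttttttee gives the pieces tt tt tt tt tt tt tt tt tt tt tt tt tt tt tt tt e e, which concatenate to the answer.

ttttttttttttttttttttttttttttttttee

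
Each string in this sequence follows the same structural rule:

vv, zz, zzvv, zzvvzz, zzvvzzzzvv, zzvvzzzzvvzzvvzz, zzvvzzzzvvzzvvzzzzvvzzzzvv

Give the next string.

This is a Fibonacci-style word recurrence s(k) = s(k−1)·s(k−2): e.g. zz·vv = zzvv.
Continuing: zzvvzzzzvvzzvvzzzzvvzzzzvv · zzvvzzzzvvzzvvzz gives term 8.

zzvvzzzzvvzzvvzzzzvvzzzzvvzzvvzzzzvvzzvvzz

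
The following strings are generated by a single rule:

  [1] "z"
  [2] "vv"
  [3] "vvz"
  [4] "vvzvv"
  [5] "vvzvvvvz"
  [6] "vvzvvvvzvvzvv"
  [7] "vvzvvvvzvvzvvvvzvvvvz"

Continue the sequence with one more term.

This is a Fibonacci-style word recurrence s(k) = s(k−1)·s(k−2): e.g. vv·z = vvz.
The next term joins vvzvvvvzvvzvvvvzvvvvz and vvzvvvvzvvzvv.

vvzvvvvzvvzvvvvzvvvvzvvzvvvvzvvzvv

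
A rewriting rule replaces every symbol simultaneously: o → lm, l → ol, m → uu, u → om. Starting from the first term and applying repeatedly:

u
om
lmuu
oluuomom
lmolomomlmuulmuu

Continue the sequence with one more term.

φ(lmolomomlmuulmuu) expands symbol-by-symbol to ol uu lm ol lm uu lm uu ol uu om om ol uu om om; joining the 16 pieces gives the next term.

oluulmollmuulmuuoluuomomoluuomom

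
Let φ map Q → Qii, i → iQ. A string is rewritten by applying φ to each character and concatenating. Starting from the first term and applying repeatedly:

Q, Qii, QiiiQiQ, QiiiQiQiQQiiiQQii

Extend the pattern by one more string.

QiiiQiQiQQiiiQQiiiQQiiQiiiQiQiQQiiQiiiQiQ

Applying the rule to each of the 17 symbols of QiiiQiQiQQiiiQQii gives the pieces Qii iQ iQ iQ Qii iQ Qii iQ Qii Qii iQ iQ iQ Qii Qii iQ iQ, which concatenate to the answer.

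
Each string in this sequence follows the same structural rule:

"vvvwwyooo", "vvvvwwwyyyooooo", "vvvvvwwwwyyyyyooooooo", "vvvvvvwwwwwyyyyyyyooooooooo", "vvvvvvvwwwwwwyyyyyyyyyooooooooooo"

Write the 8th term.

vvvvvvvvvvwwwwwwwwwyyyyyyyyyyyyyyyooooooooooooooooo

Each string has the form v^{n+2} w^{n+1} y^{2n-1} o^{2n+1} (n = 1, 2, …).
Setting n = 8 gives 10, 9, 15, 17 characters in each block.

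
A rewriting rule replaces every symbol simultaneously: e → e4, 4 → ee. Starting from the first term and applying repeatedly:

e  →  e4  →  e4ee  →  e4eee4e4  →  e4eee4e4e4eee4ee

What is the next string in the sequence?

φ(e4eee4e4e4eee4ee) expands symbol-by-symbol to e4 ee e4 e4 e4 ee e4 ee e4 ee e4 e4 e4 ee e4 e4; joining the 16 pieces gives the next term.

e4eee4e4e4eee4eee4eee4e4e4eee4e4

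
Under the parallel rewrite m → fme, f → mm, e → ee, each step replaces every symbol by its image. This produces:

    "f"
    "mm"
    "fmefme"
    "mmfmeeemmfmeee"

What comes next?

Applying the rule to each of the 14 symbols of mmfmeeemmfmeee gives the pieces fme fme mm fme ee ee ee fme fme mm fme ee ee ee, which concatenate to the answer.

fmefmemmfmeeeeeeefmefmemmfmeeeeeee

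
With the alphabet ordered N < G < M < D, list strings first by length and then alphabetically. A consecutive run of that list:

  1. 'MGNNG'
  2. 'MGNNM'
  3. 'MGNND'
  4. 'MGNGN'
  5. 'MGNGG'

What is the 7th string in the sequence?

Advancing 2 positions from MGNGG through MGNGG → MGNGM reaches term 7.

MGNGD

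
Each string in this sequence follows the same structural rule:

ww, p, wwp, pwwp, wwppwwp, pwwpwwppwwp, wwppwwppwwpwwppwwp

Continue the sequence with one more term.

pwwpwwppwwpwwppwwppwwpwwppwwp

From term 3 onward, concatenate the second-to-last term with the last: ww·p = wwp, p·wwp = pwwp, …
The next term joins pwwpwwppwwp and wwppwwppwwpwwppwwp.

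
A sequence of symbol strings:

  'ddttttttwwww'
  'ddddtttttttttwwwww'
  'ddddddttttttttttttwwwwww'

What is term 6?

ddddddddddddtttttttttttttttttttttwwwwwwwww

Each string has the form d^{2n} t^{3n+3} w^{n+3} (n = 1, 2, …).
For term 6, n = 6, so the run lengths are 12, 21, 9.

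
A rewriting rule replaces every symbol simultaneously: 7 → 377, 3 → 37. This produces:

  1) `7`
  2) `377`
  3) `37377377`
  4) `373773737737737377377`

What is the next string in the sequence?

Replace each of the 21 characters of 373773737737737377377 in place — 37 377 37 377 377 37 377 37 377 377 37 377 377 37 377 37 377 377 37 377 377 — and concatenate.

3737737377377373773737737737377377373773737737737377377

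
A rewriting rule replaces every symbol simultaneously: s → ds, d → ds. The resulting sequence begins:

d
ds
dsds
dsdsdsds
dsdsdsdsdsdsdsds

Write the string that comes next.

φ(dsdsdsdsdsdsdsds) expands symbol-by-symbol to ds ds ds ds ds ds ds ds ds ds ds ds ds ds ds ds; joining the 16 pieces gives the next term.

dsdsdsdsdsdsdsdsdsdsdsdsdsdsdsds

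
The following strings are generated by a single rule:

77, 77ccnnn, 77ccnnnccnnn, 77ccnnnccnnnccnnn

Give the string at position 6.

77ccnnnccnnnccnnnccnnnccnnn

Every step adds ccnnn to the end: s(k+1) = s(k)·ccnnn.
From 77ccnnnccnnnccnnn, 2 further steps: 77ccnnnccnnnccnnn → 77ccnnnccnnnccnnnccnnn → (answer).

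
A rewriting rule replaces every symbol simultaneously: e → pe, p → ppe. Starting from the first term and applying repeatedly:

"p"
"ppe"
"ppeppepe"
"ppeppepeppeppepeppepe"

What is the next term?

Applying the rule to each of the 21 symbols of ppeppepeppeppepeppepe gives the pieces ppe ppe pe ppe ppe pe ppe pe ppe ppe pe ppe ppe pe ppe pe ppe ppe pe ppe pe, which concatenate to the answer.

ppeppepeppeppepeppepeppeppepeppeppepeppepeppeppepeppepe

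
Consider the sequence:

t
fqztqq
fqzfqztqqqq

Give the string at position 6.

s(k+1) = fqz·s(k)·qq, so each term gains fqz as a prefix and qq as a suffix.
From fqzfqztqqqq, 3 further steps: fqzfqztqqqq → fqzfqzfqztqqqqqq → fqzfqzfqzfqztqqqqqqqq → (answer).

fqzfqzfqzfqzfqztqqqqqqqqqq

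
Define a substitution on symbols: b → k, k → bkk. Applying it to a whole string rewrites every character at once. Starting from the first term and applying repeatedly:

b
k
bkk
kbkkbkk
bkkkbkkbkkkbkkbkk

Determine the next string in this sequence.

kbkkbkkbkkkbkkbkkkbkkbkkbkkkbkkbkkkbkkbkk

Replace each of the 17 characters of bkkkbkkbkkkbkkbkk in place — k bkk bkk bkk k bkk bkk k bkk bkk bkk k bkk bkk k bkk bkk — and concatenate.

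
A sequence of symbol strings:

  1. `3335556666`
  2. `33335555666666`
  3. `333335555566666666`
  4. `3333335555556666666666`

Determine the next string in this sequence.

33333335555555666666666666

The n-th term is n+1 3's then n+1 5's then 2n 6's, where the shown terms are n = 2, 3, 4, 5.
Setting n = 6 gives 7, 7, 12 characters in each block.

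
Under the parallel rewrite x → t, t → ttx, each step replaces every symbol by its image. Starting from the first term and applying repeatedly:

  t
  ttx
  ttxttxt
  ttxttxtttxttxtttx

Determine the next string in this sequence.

Rewriting the 17 symbols of ttxttxtttxttxtttx one by one yields ttx ttx t ttx ttx t ttx ttx ttx t ttx ttx t ttx ttx ttx t; concatenated:

ttxttxtttxttxtttxttxttxtttxttxtttxttxttxt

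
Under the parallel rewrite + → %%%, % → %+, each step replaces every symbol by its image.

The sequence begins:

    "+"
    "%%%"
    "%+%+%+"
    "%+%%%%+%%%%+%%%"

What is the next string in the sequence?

Replace each of the 15 characters of %+%%%%+%%%%+%%% in place — %+ %%% %+ %+ %+ %+ %%% %+ %+ %+ %+ %%% %+ %+ %+ — and concatenate.

%+%%%%+%+%+%+%%%%+%+%+%+%%%%+%+%+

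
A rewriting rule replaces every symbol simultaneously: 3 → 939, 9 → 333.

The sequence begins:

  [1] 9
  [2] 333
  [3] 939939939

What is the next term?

333939333333939333333939333

Rewriting each symbol of 939939939: 9→333, 3→939, 9→333, 9→333, 3→939, 9→333, 9→333, 3→939, 9→333, which concatenates to 333 939 333 333 939 333 333 939 333.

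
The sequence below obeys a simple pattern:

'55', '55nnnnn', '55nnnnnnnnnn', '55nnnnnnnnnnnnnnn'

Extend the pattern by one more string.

The strings grow by a fixed suffix nnnnn each time.
So the next term is 55nnnnnnnnnnnnnnn·nnnnn.

55nnnnnnnnnnnnnnnnnnnn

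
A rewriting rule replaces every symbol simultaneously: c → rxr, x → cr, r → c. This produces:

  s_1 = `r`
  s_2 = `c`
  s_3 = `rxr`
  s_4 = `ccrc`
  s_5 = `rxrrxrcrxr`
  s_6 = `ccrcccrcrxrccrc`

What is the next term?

rxrrxrcrxrrxrrxrcrxrccrcrxrrxrcrxr

φ(ccrcccrcrxrccrc) expands symbol-by-symbol to rxr rxr c rxr rxr rxr c rxr c cr c rxr rxr c rxr; joining the 15 pieces gives the next term.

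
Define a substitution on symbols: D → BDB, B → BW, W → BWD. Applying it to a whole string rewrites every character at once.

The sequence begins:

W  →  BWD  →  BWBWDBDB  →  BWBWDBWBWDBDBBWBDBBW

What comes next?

BWBWDBWBWDBDBBWBWDBWBWDBDBBWBDBBWBWBWDBWBDBBWBWBWD

Replace each of the 20 characters of BWBWDBWBWDBDBBWBDBBW in place — BW BWD BW BWD BDB BW BWD BW BWD BDB BW BDB BW BW BWD BW BDB BW BW BWD — and concatenate.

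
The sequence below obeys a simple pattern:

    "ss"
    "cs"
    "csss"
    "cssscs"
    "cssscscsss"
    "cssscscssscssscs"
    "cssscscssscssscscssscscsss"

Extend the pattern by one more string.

Each term (from the third on) is the previous term followed by the one before it: term 3 = cs·ss = csss.
Continuing: cssscscssscssscscssscscsss · cssscscssscssscs gives term 8.

cssscscssscssscscssscscssscssscscssscssscs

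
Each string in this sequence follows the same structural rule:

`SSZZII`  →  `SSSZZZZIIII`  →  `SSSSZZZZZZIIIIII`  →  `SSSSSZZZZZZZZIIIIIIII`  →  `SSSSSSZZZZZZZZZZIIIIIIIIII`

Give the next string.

SSSSSSSZZZZZZZZZZZZIIIIIIIIIIII

The n-th term is n+1 S's then 2n Z's then 2n I's (n = 1, 2, …).
At n = 6 the blocks have lengths 7, 12, 12.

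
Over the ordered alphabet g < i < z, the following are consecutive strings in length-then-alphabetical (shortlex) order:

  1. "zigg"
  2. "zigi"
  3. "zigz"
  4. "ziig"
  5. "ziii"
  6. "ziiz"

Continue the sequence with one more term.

zizg

Treat ziiz as a base-3 numeral over the given alphabet and add one, carrying through any trailing z's.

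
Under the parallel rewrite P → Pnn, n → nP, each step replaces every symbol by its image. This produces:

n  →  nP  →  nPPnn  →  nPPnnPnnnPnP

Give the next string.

Expanding nPPnnPnnnPnP: n→nP, P→Pnn, P→Pnn, n→nP, n→nP, P→Pnn, n→nP, n→nP, n→nP, P→Pnn, n→nP, P→Pnn. Concatenated: nP Pnn Pnn nP nP Pnn nP nP nP Pnn nP Pnn.

nPPnnPnnnPnPPnnnPnPnPPnnnPPnn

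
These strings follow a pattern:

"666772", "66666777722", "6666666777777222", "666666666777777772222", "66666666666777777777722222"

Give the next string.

The n-th term is 2n+1 6's then 2n 7's then n 2's (n = 1, 2, …).
For the next term, n = 6, so the run lengths are 13, 12, 6.

6666666666666777777777777222222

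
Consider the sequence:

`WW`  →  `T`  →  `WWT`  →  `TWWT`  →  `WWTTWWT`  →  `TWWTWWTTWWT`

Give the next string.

Each term (from the third on) is the two preceding terms concatenated in order: term 3 = WW·T = WWT.
The next term joins WWTTWWT and TWWTWWTTWWT.

WWTTWWTTWWTWWTTWWT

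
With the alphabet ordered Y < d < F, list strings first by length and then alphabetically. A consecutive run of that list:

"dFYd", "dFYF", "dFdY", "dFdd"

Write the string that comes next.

The successor of dFdd increments the rightmost position that isn't already F and resets every position after it to Y.

dFdF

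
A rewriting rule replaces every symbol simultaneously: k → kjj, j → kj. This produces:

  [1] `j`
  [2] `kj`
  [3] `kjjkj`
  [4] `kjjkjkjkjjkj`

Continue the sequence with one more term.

Expanding kjjkjkjkjjkj: k→kjj, j→kj, j→kj, k→kjj, j→kj, k→kjj, j→kj, k→kjj, j→kj, j→kj, k→kjj, j→kj. Concatenated: kjj kj kj kjj kj kjj kj kjj kj kj kjj kj.

kjjkjkjkjjkjkjjkjkjjkjkjkjjkj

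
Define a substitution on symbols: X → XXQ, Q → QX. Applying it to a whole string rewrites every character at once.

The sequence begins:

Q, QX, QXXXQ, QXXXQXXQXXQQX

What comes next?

Applying the rule to each of the 13 symbols of QXXXQXXQXXQQX gives the pieces QX XXQ XXQ XXQ QX XXQ XXQ QX XXQ XXQ QX QX XXQ, which concatenate to the answer.

QXXXQXXQXXQQXXXQXXQQXXXQXXQQXQXXXQ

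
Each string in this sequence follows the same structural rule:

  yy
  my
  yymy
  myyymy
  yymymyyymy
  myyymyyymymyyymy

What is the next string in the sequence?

yymymyyymymyyymyyymymyyymy

This is a Fibonacci-style word recurrence s(k) = s(k−2)·s(k−1): e.g. yy·my = yymy.
The next term joins yymymyyymy and myyymyyymymyyymy.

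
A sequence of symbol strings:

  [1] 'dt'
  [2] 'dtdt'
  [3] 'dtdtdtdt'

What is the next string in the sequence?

dtdtdtdtdtdtdtdt

s(k+1) = s(k)·s(k) — each term doubles the last.
One more doubling of dtdtdtdt gives the answer.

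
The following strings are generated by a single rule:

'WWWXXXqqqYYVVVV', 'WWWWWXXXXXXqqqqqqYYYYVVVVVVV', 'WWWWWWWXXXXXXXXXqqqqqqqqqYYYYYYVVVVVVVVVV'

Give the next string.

WWWWWWWWWXXXXXXXXXXXXqqqqqqqqqqqqYYYYYYYYVVVVVVVVVVVVV

Term n consists of 2n+1 W's, followed by 3n X's, followed by 3n q's, followed by 2n Y's, followed by 3n+1 V's (n = 1, 2, …).
For the next term, n = 4, so the run lengths are 9, 12, 12, 8, 13.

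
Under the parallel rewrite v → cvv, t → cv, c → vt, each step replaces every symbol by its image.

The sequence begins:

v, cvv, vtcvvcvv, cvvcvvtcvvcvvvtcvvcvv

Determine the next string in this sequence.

vtcvvcvvvtcvvcvvcvvtcvvcvvvtcvvcvvcvvcvvtcvvcvvvtcvvcvv

Applying the rule to each of the 21 symbols of cvvcvvtcvvcvvvtcvvcvv gives the pieces vt cvv cvv vt cvv cvv cv vt cvv cvv vt cvv cvv cvv cv vt cvv cvv vt cvv cvv, which concatenate to the answer.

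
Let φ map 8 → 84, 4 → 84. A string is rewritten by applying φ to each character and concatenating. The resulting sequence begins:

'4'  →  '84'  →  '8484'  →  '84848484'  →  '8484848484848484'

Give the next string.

84848484848484848484848484848484

Applying the rule to each of the 16 symbols of 8484848484848484 gives the pieces 84 84 84 84 84 84 84 84 84 84 84 84 84 84 84 84, which concatenate to the answer.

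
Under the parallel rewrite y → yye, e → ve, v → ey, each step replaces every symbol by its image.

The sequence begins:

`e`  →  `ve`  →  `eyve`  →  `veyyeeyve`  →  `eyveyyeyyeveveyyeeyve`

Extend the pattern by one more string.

Rewriting the 21 symbols of eyveyyeyyeveveyyeeyve one by one yields ve yye ey ve yye yye ve yye yye ve ey ve ey ve yye yye ve ve yye ey ve; concatenated:

veyyeeyveyyeyyeveyyeyyeveeyveeyveyyeyyeveveyyeeyve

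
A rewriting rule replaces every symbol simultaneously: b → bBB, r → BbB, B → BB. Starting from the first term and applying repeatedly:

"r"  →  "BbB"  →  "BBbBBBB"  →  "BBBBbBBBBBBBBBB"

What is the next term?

BBBBBBBBbBBBBBBBBBBBBBBBBBBBBBB

φ(BBBBbBBBBBBBBBB) expands symbol-by-symbol to BB BB BB BB bBB BB BB BB BB BB BB BB BB BB BB; joining the 15 pieces gives the next term.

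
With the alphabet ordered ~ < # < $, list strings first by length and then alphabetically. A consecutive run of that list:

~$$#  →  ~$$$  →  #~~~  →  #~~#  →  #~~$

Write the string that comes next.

#~#~

Treat #~~$ as a base-3 numeral over the given alphabet and add one, carrying through any trailing $'s.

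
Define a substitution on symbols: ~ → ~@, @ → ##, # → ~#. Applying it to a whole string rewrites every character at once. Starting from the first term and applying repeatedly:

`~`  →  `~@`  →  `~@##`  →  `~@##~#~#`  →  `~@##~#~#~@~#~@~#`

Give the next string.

~@##~#~#~@~#~@~#~@##~@~#~@##~@~#

Applying the rule to each of the 16 symbols of ~@##~#~#~@~#~@~# gives the pieces ~@ ## ~# ~# ~@ ~# ~@ ~# ~@ ## ~@ ~# ~@ ## ~@ ~#, which concatenate to the answer.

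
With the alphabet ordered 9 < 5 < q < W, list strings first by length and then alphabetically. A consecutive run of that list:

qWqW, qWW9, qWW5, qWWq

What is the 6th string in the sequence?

Continuing the enumeration 2 steps past qWWq: qWWq → qWWW → (answer).

W999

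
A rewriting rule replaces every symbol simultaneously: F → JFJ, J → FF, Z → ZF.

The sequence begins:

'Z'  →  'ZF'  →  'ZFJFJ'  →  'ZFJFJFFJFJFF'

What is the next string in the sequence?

Expanding ZFJFJFFJFJFF: Z→ZF, F→JFJ, J→FF, F→JFJ, J→FF, F→JFJ, F→JFJ, J→FF, F→JFJ, J→FF, F→JFJ, F→JFJ. Concatenated: ZF JFJ FF JFJ FF JFJ JFJ FF JFJ FF JFJ JFJ.

ZFJFJFFJFJFFJFJJFJFFJFJFFJFJJFJ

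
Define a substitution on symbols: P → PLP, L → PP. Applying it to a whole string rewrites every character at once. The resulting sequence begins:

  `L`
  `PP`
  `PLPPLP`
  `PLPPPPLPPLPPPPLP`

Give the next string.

Rewriting the 16 symbols of PLPPPPLPPLPPPPLP one by one yields PLP PP PLP PLP PLP PLP PP PLP PLP PP PLP PLP PLP PLP PP PLP; concatenated:

PLPPPPLPPLPPLPPLPPPPLPPLPPPPLPPLPPLPPLPPPPLP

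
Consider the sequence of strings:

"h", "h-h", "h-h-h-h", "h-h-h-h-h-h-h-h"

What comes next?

s(k+1) = s(k)·-·s(k) — each term doubles the last with '-' between the halves.
Doubling h-h-h-h-h-h-h-h with '-' between the halves:

h-h-h-h-h-h-h-h-h-h-h-h-h-h-h-h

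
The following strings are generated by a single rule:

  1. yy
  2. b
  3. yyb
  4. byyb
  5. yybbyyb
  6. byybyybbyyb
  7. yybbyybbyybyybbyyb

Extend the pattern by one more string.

Each term (from the third on) is the two preceding terms concatenated in order: term 3 = yy·b = yyb.
Continuing: byybyybbyyb · yybbyybbyybyybbyyb gives term 8.

byybyybbyybyybbyybbyybyybbyyb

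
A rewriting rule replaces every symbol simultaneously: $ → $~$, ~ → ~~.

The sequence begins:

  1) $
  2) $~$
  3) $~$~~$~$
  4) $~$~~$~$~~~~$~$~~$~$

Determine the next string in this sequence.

$~$~~$~$~~~~$~$~~$~$~~~~~~~~$~$~~$~$~~~~$~$~~$~$

Replace each of the 20 characters of $~$~~$~$~~~~$~$~~$~$ in place — $~$ ~~ $~$ ~~ ~~ $~$ ~~ $~$ ~~ ~~ ~~ ~~ $~$ ~~ $~$ ~~ ~~ $~$ ~~ $~$ — and concatenate.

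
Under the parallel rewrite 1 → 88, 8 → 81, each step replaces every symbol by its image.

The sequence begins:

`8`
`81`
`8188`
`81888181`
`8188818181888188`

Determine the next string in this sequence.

Applying the rule to each of the 16 symbols of 8188818181888188 gives the pieces 81 88 81 81 81 88 81 88 81 88 81 81 81 88 81 81, which concatenate to the answer.

81888181818881888188818181888181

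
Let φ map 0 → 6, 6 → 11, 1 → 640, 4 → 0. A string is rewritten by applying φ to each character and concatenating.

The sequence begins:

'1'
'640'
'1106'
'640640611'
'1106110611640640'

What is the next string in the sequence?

Rewriting the 16 symbols of 1106110611640640 one by one yields 640 640 6 11 640 640 6 11 640 640 11 0 6 11 0 6; concatenated:

64064061164064061164064011061106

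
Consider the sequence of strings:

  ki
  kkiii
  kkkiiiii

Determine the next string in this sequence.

kkkkiiiiiii

Term n consists of n k's, followed by 2n-1 i's (n = 1, 2, …).
Setting n = 4 gives 4, 7 characters in each block.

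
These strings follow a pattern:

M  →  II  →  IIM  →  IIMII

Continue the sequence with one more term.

IIMIIIIM

From term 3 onward, concatenate the last term with the second-to-last: II·M = IIM, IIM·II = IIMII, …
The next term joins IIMII and IIM.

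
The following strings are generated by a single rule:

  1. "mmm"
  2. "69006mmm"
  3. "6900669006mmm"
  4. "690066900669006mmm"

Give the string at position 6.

6900669006690066900669006mmm

The strings grow by a fixed prefix 69006 each time.
From 690066900669006mmm, 2 further steps: 690066900669006mmm → 69006690066900669006mmm → (answer).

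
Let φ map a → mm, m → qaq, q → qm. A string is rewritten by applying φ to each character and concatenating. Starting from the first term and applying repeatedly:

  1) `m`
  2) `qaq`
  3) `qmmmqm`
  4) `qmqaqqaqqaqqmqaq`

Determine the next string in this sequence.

Rewriting the 16 symbols of qmqaqqaqqaqqmqaq one by one yields qm qaq qm mm qm qm mm qm qm mm qm qm qaq qm mm qm; concatenated:

qmqaqqmmmqmqmmmqmqmmmqmqmqaqqmmmqm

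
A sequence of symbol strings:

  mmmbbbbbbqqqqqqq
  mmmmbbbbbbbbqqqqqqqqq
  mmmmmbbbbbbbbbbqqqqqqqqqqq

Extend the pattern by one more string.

Term n consists of n m's, followed by 2n b's, followed by 2n+1 q's, where the shown terms are n = 3, 4, 5.
At n = 6 the blocks have lengths 6, 12, 13.

mmmmmmbbbbbbbbbbbbqqqqqqqqqqqqq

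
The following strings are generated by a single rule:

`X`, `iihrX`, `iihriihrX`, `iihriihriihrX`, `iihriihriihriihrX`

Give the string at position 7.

iihriihriihriihriihriihrX

Every step adds iihr at the front: s(k+1) = iihr·s(k).
From iihriihriihriihrX, 2 further steps: iihriihriihriihrX → iihriihriihriihriihrX → (answer).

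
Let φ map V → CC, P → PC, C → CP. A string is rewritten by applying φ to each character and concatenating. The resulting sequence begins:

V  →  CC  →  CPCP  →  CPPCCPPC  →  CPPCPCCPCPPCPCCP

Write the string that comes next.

φ(CPPCPCCPCPPCPCCP) expands symbol-by-symbol to CP PC PC CP PC CP CP PC CP PC PC CP PC CP CP PC; joining the 16 pieces gives the next term.

CPPCPCCPPCCPCPPCCPPCPCCPPCCPCPPC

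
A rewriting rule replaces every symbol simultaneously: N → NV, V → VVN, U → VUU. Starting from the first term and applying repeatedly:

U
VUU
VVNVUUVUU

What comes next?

VVNVVNNVVVNVUUVUUVVNVUUVUU

Rewriting each symbol of VVNVUUVUU: V→VVN, V→VVN, N→NV, V→VVN, U→VUU, U→VUU, V→VVN, U→VUU, U→VUU, which concatenates to VVN VVN NV VVN VUU VUU VVN VUU VUU.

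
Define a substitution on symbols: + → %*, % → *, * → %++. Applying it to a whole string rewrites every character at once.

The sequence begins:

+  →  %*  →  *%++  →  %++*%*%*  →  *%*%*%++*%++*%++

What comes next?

Applying the rule to each of the 16 symbols of *%*%*%++*%++*%++ gives the pieces %++ * %++ * %++ * %* %* %++ * %* %* %++ * %* %*, which concatenate to the answer.

%++*%++*%++*%*%*%++*%*%*%++*%*%*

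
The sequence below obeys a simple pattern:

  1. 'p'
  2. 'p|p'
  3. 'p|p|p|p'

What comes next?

Every step duplicates the string with '|' between the halves.
Doubling p|p|p|p with '|' between the halves:

p|p|p|p|p|p|p|p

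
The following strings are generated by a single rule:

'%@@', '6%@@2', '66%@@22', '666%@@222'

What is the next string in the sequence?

s(k+1) = 6·s(k)·2, so each term gains 6 as a prefix and 2 as a suffix.
One more step from 666%@@222 gives the answer.

6666%@@2222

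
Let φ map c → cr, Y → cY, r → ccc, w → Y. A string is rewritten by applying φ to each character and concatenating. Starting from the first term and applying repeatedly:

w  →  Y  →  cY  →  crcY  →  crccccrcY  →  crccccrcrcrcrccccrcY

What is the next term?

crccccrcrcrcrccccrccccrccccrccccrcrcrcrccccrcY

φ(crccccrcrcrcrccccrcY) expands symbol-by-symbol to cr ccc cr cr cr cr ccc cr ccc cr ccc cr ccc cr cr cr cr ccc cr cY; joining the 20 pieces gives the next term.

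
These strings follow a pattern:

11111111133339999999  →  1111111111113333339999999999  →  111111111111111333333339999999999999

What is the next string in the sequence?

11111111111111111133333333339999999999999999

Each string has the form 1^{3n} 3^{2n-2} 9^{3n-2}, where the shown terms are n = 3, 4, 5.
For the next term, n = 6, so the run lengths are 18, 10, 16.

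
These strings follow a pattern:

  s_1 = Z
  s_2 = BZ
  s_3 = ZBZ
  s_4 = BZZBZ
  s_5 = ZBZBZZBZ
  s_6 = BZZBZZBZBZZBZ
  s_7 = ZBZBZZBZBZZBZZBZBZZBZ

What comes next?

Each term (from the third on) is the two preceding terms concatenated in order: term 3 = Z·BZ = ZBZ.
So term 8 is BZZBZZBZBZZBZ·ZBZBZZBZBZZBZZBZBZZBZ.

BZZBZZBZBZZBZZBZBZZBZBZZBZZBZBZZBZ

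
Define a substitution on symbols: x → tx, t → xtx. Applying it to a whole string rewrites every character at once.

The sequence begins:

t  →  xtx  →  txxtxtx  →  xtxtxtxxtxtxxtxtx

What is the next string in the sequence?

Applying the rule to each of the 17 symbols of xtxtxtxxtxtxxtxtx gives the pieces tx xtx tx xtx tx xtx tx tx xtx tx xtx tx tx xtx tx xtx tx, which concatenate to the answer.

txxtxtxxtxtxxtxtxtxxtxtxxtxtxtxxtxtxxtxtx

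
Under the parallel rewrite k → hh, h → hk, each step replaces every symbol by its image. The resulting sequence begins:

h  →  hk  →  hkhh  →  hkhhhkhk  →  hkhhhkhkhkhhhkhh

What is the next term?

Replace each of the 16 characters of hkhhhkhkhkhhhkhh in place — hk hh hk hk hk hh hk hh hk hh hk hk hk hh hk hk — and concatenate.

hkhhhkhkhkhhhkhhhkhhhkhkhkhhhkhk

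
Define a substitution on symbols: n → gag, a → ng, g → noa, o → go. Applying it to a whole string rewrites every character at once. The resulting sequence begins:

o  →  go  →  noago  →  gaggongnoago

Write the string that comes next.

Rewriting each symbol of gaggongnoago: g→noa, a→ng, g→noa, g→noa, o→go, n→gag, g→noa, n→gag, o→go, a→ng, g→noa, o→go, which concatenates to noa ng noa noa go gag noa gag go ng noa go.

noangnoanoagogagnoagaggongnoago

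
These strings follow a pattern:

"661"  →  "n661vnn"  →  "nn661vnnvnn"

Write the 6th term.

nnnnn661vnnvnnvnnvnnvnn

Every step adds n to the front and vnn to the end of the previous string.
From nn661vnnvnn, 3 further steps: nn661vnnvnn → nnn661vnnvnnvnn → nnnn661vnnvnnvnnvnn → (answer).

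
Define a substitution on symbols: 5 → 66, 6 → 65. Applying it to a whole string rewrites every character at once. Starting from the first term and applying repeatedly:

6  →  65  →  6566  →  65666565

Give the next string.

Apply φ to 65666565 symbol by symbol: 6→65, 5→66, 6→65, 6→65, 6→65, 5→66, 6→65, 5→66; joined: 65 66 65 65 65 66 65 66.

6566656565666566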